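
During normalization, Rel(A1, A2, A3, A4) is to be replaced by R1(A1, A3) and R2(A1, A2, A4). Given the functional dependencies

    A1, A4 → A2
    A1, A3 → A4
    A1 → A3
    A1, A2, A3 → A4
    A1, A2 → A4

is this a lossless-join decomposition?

Yes

Common attributes: R1 ∩ R2 = {A1}.
Closure of {A1}: A1 → A3 applies, adding A3; A1, A3 → A4 applies, adding A4; A1, A4 → A2 applies, adding A2. So (A1)⁺ = {A1, A2, A3, A4}.
This closure contains every attribute of R1, so R1 ∩ R2 → R1. The join is lossless.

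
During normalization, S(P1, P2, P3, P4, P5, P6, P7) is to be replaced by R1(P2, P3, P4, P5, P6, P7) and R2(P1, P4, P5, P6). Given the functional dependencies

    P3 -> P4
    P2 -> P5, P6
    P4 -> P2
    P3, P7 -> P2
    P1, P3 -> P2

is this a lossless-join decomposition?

No

Common attributes: R1 ∩ R2 = {P4, P5, P6}.
Closure of {P4, P5, P6}: P4 → P2 applies, adding P2. So (P4, P5, P6)⁺ = {P2, P4, P5, P6}.
The closure contains neither all of R1 = {P2, P3, P4, P5, P6, P7} nor all of R2 = {P1, P4, P5, P6}, so the common attributes are not a superkey of either fragment. The join is lossy.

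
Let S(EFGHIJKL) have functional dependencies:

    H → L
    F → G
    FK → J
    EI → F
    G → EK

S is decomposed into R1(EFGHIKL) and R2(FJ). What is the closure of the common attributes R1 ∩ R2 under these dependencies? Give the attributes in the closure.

R1 ∩ R2 = {F}.
F → G applies, adding G
G → EK applies, adding EK
FK → J applies, adding J
Closure: {EFGJK}.

EFGJK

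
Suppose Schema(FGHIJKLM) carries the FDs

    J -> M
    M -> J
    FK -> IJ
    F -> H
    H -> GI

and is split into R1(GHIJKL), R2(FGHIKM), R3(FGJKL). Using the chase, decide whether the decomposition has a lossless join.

Yes

Chase test. Columns are FGHIJKLM; row i has aⱼ where attribute j ∈ Ri, else bᵢⱼ.
Initial tableau (one row per fragment):
  row 1: b11 a2 a3 a4 a5 a6 a7 b18
  row 2: a1 a2 a3 a4 b25 a6 b27 a8
  row 3: a1 a2 b33 b34 a5 a6 a7 b38
Rows 1 and 3 agree on J; apply J→M and equate their M entries.
Rows 2 and 3 agree on FK; apply FK→IJ and equate their IJ entries.
Rows 2 and 3 agree on F; apply F→H and equate their H entries.
Rows 1 and 2 agree on J; apply J→M and equate their M entries.
Row 3 is now all distinguished symbols — the join is lossless.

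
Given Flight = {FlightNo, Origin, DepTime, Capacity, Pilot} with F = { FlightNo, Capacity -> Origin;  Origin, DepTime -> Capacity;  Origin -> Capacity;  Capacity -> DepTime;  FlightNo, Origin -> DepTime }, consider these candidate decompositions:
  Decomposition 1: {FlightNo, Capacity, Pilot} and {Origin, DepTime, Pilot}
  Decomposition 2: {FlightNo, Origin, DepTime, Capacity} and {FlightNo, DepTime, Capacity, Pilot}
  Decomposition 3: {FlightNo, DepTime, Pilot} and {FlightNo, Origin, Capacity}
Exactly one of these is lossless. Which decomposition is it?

Decomposition 1: common = {Pilot}, closure = {Pilot} → lossy.
Decomposition 2: common = {FlightNo, DepTime, Capacity}, closure = {FlightNo, Origin, DepTime, Capacity} → lossless.
Decomposition 3: common = {FlightNo}, closure = {FlightNo} → lossy.

Decomposition 2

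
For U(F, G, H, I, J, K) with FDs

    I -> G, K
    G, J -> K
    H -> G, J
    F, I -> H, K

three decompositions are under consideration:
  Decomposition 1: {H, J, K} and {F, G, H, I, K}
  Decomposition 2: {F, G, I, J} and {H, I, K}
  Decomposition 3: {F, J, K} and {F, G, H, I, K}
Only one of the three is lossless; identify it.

Decomposition 1

Decomposition 1: common = {H, K}, closure = {G, H, J, K} → lossless.
Decomposition 2: common = {I}, closure = {G, I, K} → lossy.
Decomposition 3: common = {F, K}, closure = {F, K} → lossy.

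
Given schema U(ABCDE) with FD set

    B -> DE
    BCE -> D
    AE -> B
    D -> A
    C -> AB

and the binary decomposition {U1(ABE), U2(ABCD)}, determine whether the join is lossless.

Common attributes: U1 ∩ U2 = {AB}.
Closure of {AB}: B → DE applies, adding DE. So (AB)⁺ = {ABDE}.
This closure contains every attribute of U1, so U1 ∩ U2 → U1. The join is lossless.

Yes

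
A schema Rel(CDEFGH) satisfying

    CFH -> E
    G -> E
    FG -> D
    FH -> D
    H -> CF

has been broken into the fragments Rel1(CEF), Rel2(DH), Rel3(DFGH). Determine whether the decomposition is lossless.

No

Chase test. Columns are CDEFGH; row i has aⱼ where attribute j ∈ Reli, else bᵢⱼ.
Initial tableau (one row per fragment):
  row 1: a1 b12 a3 a4 b15 b16
  row 2: b21 a2 b23 b24 b25 a6
  row 3: b31 a2 b33 a4 a5 a6
Rows 2 and 3 agree on H; apply H→CF and equate their CF entries.
Rows 2 and 3 agree on CFH; apply CFH→E and equate their E entries.
No row becomes fully distinguished — the join is lossy.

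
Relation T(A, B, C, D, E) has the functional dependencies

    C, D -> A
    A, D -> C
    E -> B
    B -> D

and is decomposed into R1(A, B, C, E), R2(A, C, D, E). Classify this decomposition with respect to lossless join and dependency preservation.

lossless but not dependency-preserving

Lossless test: (A, C, E)⁺ = {A, B, C, D, E}, which contains all of one fragment — lossless.
Dependency preservation: the restricted closure of {B} across the fragments never reaches {D}, so B → D cannot be enforced without a join — not preserved.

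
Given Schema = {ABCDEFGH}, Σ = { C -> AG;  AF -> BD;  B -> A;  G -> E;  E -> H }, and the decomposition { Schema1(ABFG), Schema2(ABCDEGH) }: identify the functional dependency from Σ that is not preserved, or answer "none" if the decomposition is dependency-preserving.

AF -> BD

Check AF → BD: no single fragment contains all of {ABDF}, and the restricted closure of {AF} across the fragments never reaches {BD}.
C → AG is preserved.
B → A is preserved.
G → E is preserved.
E → H is preserved.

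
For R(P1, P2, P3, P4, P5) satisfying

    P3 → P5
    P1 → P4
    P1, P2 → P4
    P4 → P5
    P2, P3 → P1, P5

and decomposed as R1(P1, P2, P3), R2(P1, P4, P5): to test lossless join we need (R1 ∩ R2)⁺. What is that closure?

P1, P4, P5

R1 ∩ R2 = {P1}.
P1 → P4 applies, adding P4
P4 → P5 applies, adding P5
Closure: {P1, P4, P5}.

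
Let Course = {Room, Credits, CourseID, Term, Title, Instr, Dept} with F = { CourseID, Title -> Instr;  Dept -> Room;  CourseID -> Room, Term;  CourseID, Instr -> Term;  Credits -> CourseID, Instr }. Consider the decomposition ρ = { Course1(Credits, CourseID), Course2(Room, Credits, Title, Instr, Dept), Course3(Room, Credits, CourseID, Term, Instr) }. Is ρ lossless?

Chase test. Columns are Room, Credits, CourseID, Term, Title, Instr, Dept; row i has aⱼ where attribute j ∈ Coursei, else bᵢⱼ.
Initial tableau (one row per fragment):
  row 1: b11 a2 a3 b14 b15 b16 b17
  row 2: a1 a2 b23 b24 a5 a6 a7
  row 3: a1 a2 a3 a4 b35 a6 b37
Rows 1 and 3 agree on CourseID; apply CourseID→Room, Term and equate their Room, Term entries.
Rows 1 and 2 agree on Credits; apply Credits→CourseID, Instr and equate their CourseID, Instr entries.
Rows 1 and 2 agree on CourseID; apply CourseID→Room, Term and equate their Room, Term entries.
Row 2 is now all distinguished symbols — the join is lossless.

Yes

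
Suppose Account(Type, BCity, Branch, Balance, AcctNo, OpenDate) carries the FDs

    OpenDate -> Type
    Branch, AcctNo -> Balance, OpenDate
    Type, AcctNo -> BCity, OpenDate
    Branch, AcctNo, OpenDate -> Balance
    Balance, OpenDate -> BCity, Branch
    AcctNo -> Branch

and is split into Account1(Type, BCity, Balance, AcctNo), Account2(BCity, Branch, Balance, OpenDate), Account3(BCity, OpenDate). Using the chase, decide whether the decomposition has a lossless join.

No

Chase test. Columns are Type, BCity, Branch, Balance, AcctNo, OpenDate; row i has aⱼ where attribute j ∈ Accounti, else bᵢⱼ.
Initial tableau (one row per fragment):
  row 1: a1 a2 b13 a4 a5 b16
  row 2: b21 a2 a3 a4 b25 a6
  row 3: b31 a2 b33 b34 b35 a6
Rows 2 and 3 agree on OpenDate; apply OpenDate→Type and equate their Type entries.
No row becomes fully distinguished — the join is lossy.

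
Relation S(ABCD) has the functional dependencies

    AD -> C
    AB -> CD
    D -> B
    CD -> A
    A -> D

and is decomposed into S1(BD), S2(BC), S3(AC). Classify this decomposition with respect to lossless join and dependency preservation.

Lossless test (chase): applying each FD to every pair of rows produces no changes in the tableau, so no row becomes fully distinguished — the join is lossy.
Dependency preservation: the restricted closure of {AB} across the fragments never reaches {CD}, so AB → CD cannot be enforced without a join — not preserved.

lossy and not dependency-preserving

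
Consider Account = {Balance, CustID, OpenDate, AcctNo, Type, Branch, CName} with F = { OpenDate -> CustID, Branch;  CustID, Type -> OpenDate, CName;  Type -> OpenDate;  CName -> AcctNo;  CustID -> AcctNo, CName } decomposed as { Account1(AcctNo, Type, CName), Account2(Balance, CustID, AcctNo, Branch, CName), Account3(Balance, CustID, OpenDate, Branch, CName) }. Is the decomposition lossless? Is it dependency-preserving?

lossy and not dependency-preserving

Lossless test (chase): Rows 1 and 3 agree on CName; apply CName→AcctNo and equate their AcctNo entries. No row becomes fully distinguished — the join is lossy.
Dependency preservation: the restricted closure of {CustID, Type} across the fragments never reaches {OpenDate, CName}, so CustID, Type → OpenDate, CName cannot be enforced without a join — not preserved.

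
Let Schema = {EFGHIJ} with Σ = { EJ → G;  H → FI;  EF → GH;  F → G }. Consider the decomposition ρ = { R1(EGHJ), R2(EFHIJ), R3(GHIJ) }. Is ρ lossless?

Chase test. Columns are EFGHIJ; row i has aⱼ where attribute j ∈ Ri, else bᵢⱼ.
Initial tableau (one row per fragment):
  row 1: a1 b12 a3 a4 b15 a6
  row 2: a1 a2 b23 a4 a5 a6
  row 3: b31 b32 a3 a4 a5 a6
Rows 1 and 2 agree on EJ; apply EJ→G and equate their G entries.
Rows 1 and 2 agree on H; apply H→FI and equate their FI entries.
Rows 1 and 3 agree on H; apply H→FI and equate their FI entries.
Row 1 is now all distinguished symbols — the join is lossless.

Yes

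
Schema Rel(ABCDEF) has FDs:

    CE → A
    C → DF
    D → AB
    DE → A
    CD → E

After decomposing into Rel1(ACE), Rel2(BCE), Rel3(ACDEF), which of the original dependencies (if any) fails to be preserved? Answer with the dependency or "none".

Check D → AB: no single fragment contains all of {ABD}, and the restricted closure of {D} across the fragments never reaches {AB}.
CE → A is preserved.
C → DF is preserved.
DE → A is preserved.
CD → E is preserved.

D → AB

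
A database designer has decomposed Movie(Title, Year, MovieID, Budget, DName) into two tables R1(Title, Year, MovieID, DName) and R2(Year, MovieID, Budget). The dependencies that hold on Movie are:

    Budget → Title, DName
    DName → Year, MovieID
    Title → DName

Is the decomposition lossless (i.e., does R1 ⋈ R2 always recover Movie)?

Common attributes: R1 ∩ R2 = {Year, MovieID}.
No dependency enlarges {Year, MovieID}, so (Year, MovieID)⁺ = {Year, MovieID}.
The closure contains neither all of R1 = {Title, Year, MovieID, DName} nor all of R2 = {Year, MovieID, Budget}, so the common attributes are not a superkey of either fragment. The join is lossy.

No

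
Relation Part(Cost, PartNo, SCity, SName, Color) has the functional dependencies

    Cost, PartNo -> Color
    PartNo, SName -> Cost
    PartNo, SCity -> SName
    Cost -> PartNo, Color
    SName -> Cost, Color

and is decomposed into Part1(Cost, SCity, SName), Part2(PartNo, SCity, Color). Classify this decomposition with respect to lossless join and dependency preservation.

lossy and not dependency-preserving

Lossless test: (SCity)⁺ = {SCity}, which is a superkey of neither fragment — lossy.
Dependency preservation: the restricted closure of {Cost, PartNo} across the fragments never reaches {Color}, so Cost, PartNo → Color cannot be enforced without a join — not preserved.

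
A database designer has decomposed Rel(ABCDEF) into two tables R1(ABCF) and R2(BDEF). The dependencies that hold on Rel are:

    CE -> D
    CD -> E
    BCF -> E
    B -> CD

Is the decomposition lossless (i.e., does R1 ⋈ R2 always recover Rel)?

Common attributes: R1 ∩ R2 = {BF}.
Closure of {BF}: B → CD applies, adding CD; CD → E applies, adding E. So (BF)⁺ = {BCDEF}.
This closure contains every attribute of R2, so R1 ∩ R2 → R2. The join is lossless.

Yes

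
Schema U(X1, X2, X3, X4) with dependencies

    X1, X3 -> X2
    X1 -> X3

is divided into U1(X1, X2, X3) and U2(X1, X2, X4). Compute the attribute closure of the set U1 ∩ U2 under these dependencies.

U1 ∩ U2 = {X1, X2}.
X1 → X3 applies, adding X3
Closure: {X1, X2, X3}.

X1, X2, X3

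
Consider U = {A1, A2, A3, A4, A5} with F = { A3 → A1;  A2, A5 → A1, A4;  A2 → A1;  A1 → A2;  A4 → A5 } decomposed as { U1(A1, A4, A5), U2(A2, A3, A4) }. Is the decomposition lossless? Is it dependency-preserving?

Lossless test: (A4)⁺ = {A4, A5}, which is a superkey of neither fragment — lossy.
Dependency preservation: the restricted closure of {A3} across the fragments never reaches {A1}, so A3 → A1 cannot be enforced without a join — not preserved.

lossy and not dependency-preserving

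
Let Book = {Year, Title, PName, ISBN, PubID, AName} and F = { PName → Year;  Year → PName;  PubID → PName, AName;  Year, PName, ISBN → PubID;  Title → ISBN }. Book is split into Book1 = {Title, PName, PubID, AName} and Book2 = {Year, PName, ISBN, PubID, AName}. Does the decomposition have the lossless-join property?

Common attributes: Book1 ∩ Book2 = {PName, PubID, AName}.
Closure of {PName, PubID, AName}: PName → Year applies, adding Year. So (PName, PubID, AName)⁺ = {Year, PName, PubID, AName}.
The closure contains neither all of Book1 = {Title, PName, PubID, AName} nor all of Book2 = {Year, PName, ISBN, PubID, AName}, so the common attributes are not a superkey of either fragment. The join is lossy.

No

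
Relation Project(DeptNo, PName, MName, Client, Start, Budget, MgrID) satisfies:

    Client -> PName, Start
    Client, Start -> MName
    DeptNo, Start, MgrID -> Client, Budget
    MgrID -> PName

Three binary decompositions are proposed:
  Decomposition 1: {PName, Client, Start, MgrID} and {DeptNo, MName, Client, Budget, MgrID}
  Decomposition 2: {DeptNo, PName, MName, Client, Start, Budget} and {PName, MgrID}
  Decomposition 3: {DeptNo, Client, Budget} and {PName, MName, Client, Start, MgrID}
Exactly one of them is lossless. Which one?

Decomposition 1: common = {Client, MgrID}, closure = {PName, MName, Client, Start, MgrID} → lossless.
Decomposition 2: common = {PName}, closure = {PName} → lossy.
Decomposition 3: common = {Client}, closure = {PName, MName, Client, Start} → lossy.

Decomposition 1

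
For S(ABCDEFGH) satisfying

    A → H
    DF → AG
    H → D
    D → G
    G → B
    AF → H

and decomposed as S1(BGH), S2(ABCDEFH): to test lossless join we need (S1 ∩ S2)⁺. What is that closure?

BDGH

S1 ∩ S2 = {BH}.
H → D applies, adding D
D → G applies, adding G
Closure: {BDGH}.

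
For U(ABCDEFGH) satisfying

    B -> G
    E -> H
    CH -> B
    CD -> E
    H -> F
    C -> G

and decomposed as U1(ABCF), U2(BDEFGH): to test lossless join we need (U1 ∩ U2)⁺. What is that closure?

BFG

U1 ∩ U2 = {BF}.
B → G applies, adding G
Closure: {BFG}.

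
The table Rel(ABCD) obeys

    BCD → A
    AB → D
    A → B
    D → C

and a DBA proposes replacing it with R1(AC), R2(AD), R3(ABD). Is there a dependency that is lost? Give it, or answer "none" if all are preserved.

Check D → C: no single fragment contains all of {CD}, and the restricted closure of {D} across the fragments never reaches {C}.
BCD → A is preserved.
AB → D is preserved.
A → B is preserved.

D → C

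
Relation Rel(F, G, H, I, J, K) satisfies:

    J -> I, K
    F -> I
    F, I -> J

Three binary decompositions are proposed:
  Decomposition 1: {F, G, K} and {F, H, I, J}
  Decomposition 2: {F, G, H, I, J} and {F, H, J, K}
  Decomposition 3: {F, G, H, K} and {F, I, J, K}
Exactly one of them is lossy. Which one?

Decomposition 1

Decomposition 1: common = {F}, closure = {F, I, J, K} → lossy.
Decomposition 2: common = {F, H, J}, closure = {F, H, I, J, K} → lossless.
Decomposition 3: common = {F, K}, closure = {F, I, J, K} → lossless.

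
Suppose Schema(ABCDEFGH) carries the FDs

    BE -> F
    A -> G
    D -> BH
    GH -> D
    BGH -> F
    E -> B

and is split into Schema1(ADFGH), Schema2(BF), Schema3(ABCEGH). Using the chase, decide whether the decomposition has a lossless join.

Yes

Chase test. Columns are ABCDEFGH; row i has aⱼ where attribute j ∈ Schemai, else bᵢⱼ.
Initial tableau (one row per fragment):
  row 1: a1 b12 b13 a4 b15 a6 a7 a8
  row 2: b21 a2 b23 b24 b25 a6 b27 b28
  row 3: a1 a2 a3 b34 a5 b36 a7 a8
Rows 1 and 3 agree on GH; apply GH→D and equate their D entries.
Rows 1 and 3 agree on D; apply D→BH and equate their BH entries.
Rows 1 and 3 agree on BGH; apply BGH→F and equate their F entries.
Row 3 is now all distinguished symbols — the join is lossless.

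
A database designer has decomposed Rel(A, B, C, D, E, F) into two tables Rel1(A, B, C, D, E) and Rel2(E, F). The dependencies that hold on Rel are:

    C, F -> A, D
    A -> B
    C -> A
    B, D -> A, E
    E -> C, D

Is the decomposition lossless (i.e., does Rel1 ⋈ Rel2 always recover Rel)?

Common attributes: Rel1 ∩ Rel2 = {E}.
Closure of {E}: E → C, D applies, adding C, D; C → A applies, adding A; A → B applies, adding B. So (E)⁺ = {A, B, C, D, E}.
This closure contains every attribute of Rel1, so Rel1 ∩ Rel2 → Rel1. The join is lossless.

Yes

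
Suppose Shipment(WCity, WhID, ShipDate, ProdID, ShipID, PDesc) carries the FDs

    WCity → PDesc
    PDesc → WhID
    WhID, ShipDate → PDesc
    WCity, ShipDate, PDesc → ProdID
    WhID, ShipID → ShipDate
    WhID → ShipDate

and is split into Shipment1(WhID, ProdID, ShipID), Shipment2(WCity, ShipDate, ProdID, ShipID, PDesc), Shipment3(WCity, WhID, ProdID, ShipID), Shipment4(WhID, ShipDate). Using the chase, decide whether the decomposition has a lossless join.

Chase test. Columns are WCity, WhID, ShipDate, ProdID, ShipID, PDesc; row i has aⱼ where attribute j ∈ Shipmenti, else bᵢⱼ.
Initial tableau (one row per fragment):
  row 1: b11 a2 b13 a4 a5 b16
  row 2: a1 b22 a3 a4 a5 a6
  row 3: a1 a2 b33 a4 a5 b36
  row 4: b41 a2 a3 b44 b45 b46
Rows 2 and 3 agree on WCity; apply WCity→PDesc and equate their PDesc entries.
Rows 2 and 3 agree on PDesc; apply PDesc→WhID and equate their WhID entries.
Rows 2 and 4 agree on WhID, ShipDate; apply WhID, ShipDate→PDesc and equate their PDesc entries.
Rows 1 and 2 agree on WhID, ShipID; apply WhID, ShipID→ShipDate and equate their ShipDate entries.
Rows 1 and 3 agree on WhID, ShipID; apply WhID, ShipID→ShipDate and equate their ShipDate entries.
Rows 1 and 2 agree on WhID, ShipDate; apply WhID, ShipDate→PDesc and equate their PDesc entries.
Row 2 is now all distinguished symbols — the join is lossless.

Yes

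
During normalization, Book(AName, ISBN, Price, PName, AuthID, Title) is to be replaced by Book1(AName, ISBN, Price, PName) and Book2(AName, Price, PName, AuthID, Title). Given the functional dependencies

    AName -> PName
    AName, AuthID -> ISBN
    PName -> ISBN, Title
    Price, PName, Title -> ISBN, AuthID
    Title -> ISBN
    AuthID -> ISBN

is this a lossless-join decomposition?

Yes

Common attributes: Book1 ∩ Book2 = {AName, Price, PName}.
Closure of {AName, Price, PName}: PName → ISBN, Title applies, adding ISBN, Title; Price, PName, Title → ISBN, AuthID applies, adding AuthID. So (AName, Price, PName)⁺ = {AName, ISBN, Price, PName, AuthID, Title}.
This closure contains every attribute of Book1, so Book1 ∩ Book2 → Book1. The join is lossless.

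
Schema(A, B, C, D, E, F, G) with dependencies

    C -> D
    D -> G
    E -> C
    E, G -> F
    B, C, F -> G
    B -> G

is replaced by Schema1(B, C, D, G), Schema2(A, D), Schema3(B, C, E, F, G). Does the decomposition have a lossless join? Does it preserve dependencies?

lossy but dependency-preserving

Lossless test (chase): Rows 1 and 3 agree on C; apply C→D and equate their D entries. Rows 1 and 2 agree on D; apply D→G and equate their G entries. No row becomes fully distinguished — the join is lossy.
Dependency preservation: every FD's attributes lie within a single fragment, so each can be enforced locally — preserved.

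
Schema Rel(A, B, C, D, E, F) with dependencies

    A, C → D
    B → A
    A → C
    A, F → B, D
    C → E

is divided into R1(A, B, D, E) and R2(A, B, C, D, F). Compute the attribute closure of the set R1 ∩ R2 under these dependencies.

A, B, C, D, E

R1 ∩ R2 = {A, B, D}.
A → C applies, adding C
C → E applies, adding E
Closure: {A, B, C, D, E}.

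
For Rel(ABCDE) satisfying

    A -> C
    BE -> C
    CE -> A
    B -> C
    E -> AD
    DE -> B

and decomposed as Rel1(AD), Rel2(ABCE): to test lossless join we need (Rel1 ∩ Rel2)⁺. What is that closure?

AC

Rel1 ∩ Rel2 = {A}.
A → C applies, adding C
Closure: {AC}.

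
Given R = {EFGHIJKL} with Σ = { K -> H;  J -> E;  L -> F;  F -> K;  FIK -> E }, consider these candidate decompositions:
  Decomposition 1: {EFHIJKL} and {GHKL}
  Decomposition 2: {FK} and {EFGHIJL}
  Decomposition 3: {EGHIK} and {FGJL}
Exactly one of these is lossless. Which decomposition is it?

Decomposition 1: common = {HKL}, closure = {FHKL} → lossy.
Decomposition 2: common = {F}, closure = {FHK} → lossless.
Decomposition 3: common = {G}, closure = {G} → lossy.

Decomposition 2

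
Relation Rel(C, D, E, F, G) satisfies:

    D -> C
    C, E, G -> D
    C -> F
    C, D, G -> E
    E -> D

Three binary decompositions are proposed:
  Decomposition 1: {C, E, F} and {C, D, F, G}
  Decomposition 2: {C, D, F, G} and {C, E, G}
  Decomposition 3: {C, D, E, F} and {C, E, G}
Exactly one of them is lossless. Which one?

Decomposition 3

Decomposition 1: common = {C, F}, closure = {C, F} → lossy.
Decomposition 2: common = {C, G}, closure = {C, F, G} → lossy.
Decomposition 3: common = {C, E}, closure = {C, D, E, F} → lossless.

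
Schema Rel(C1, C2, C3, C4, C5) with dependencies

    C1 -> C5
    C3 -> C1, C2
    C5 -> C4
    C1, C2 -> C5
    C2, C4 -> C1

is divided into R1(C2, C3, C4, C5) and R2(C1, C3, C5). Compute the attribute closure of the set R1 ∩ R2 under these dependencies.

R1 ∩ R2 = {C3, C5}.
C3 → C1, C2 applies, adding C1, C2
C5 → C4 applies, adding C4
Closure: {C1, C2, C3, C4, C5}.

C1, C2, C3, C4, C5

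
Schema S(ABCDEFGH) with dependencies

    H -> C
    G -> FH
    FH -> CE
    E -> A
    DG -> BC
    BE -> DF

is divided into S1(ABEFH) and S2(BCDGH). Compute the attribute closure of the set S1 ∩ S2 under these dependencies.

BCH

S1 ∩ S2 = {BH}.
H → C applies, adding C
Closure: {BCH}.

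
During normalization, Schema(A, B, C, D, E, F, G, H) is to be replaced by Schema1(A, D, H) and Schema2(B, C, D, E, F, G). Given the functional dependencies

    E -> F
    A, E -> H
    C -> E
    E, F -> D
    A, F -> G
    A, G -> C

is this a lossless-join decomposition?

Common attributes: Schema1 ∩ Schema2 = {D}.
No dependency enlarges {D}, so (D)⁺ = {D}.
The closure contains neither all of Schema1 = {A, D, H} nor all of Schema2 = {B, C, D, E, F, G}, so the common attributes are not a superkey of either fragment. The join is lossy.

No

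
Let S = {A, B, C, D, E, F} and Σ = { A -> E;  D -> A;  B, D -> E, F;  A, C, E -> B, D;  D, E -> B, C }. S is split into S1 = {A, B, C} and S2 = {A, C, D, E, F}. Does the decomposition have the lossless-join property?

Yes

Common attributes: S1 ∩ S2 = {A, C}.
Closure of {A, C}: A → E applies, adding E; A, C, E → B, D applies, adding B, D; B, D → E, F applies, adding F. So (A, C)⁺ = {A, B, C, D, E, F}.
This closure contains every attribute of S1, so S1 ∩ S2 → S1. The join is lossless.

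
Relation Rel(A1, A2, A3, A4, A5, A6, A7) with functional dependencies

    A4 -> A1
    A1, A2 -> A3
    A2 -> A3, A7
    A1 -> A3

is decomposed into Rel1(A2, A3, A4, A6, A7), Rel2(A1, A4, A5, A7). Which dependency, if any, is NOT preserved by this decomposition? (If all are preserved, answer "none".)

A1 -> A3

Check A1 → A3: no single fragment contains all of {A1, A3}, and the restricted closure of {A1} across the fragments never reaches {A3}.
A4 → A1 is preserved.
A1, A2 → A3 is preserved.
A2 → A3, A7 is preserved.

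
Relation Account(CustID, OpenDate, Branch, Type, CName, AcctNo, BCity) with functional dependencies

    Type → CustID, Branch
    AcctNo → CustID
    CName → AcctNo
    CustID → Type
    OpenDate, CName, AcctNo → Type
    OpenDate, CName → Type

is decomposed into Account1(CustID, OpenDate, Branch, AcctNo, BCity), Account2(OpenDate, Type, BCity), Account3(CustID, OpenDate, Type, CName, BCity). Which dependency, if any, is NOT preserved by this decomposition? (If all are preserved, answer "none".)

Check CName → AcctNo: no single fragment contains all of {CName, AcctNo}, and the restricted closure of {CName} across the fragments never reaches {AcctNo}.
Type → CustID, Branch is preserved.
AcctNo → CustID is preserved.
CustID → Type is preserved.
OpenDate, CName, AcctNo → Type is preserved.
OpenDate, CName → Type is preserved.

CName → AcctNo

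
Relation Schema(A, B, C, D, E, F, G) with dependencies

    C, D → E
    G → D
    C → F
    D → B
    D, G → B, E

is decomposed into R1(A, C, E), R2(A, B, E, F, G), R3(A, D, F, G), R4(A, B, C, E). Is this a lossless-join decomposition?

No

Chase test. Columns are A, B, C, D, E, F, G; row i has aⱼ where attribute j ∈ Ri, else bᵢⱼ.
Initial tableau (one row per fragment):
  row 1: a1 b12 a3 b14 a5 b16 b17
  row 2: a1 a2 b23 b24 a5 a6 a7
  row 3: a1 b32 b33 a4 b35 a6 a7
  row 4: a1 a2 a3 b44 a5 b46 b47
Rows 2 and 3 agree on G; apply G→D and equate their D entries.
Rows 1 and 4 agree on C; apply C→F and equate their F entries.
Rows 2 and 3 agree on D; apply D→B and equate their B entries.
Rows 2 and 3 agree on D, G; apply D, G→B, E and equate their B, E entries.
No row becomes fully distinguished — the join is lossy.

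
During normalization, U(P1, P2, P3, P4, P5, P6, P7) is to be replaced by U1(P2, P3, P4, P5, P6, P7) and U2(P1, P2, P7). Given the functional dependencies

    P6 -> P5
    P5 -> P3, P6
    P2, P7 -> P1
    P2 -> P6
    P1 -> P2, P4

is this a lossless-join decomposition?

Common attributes: U1 ∩ U2 = {P2, P7}.
Closure of {P2, P7}: P2, P7 → P1 applies, adding P1; P2 → P6 applies, adding P6; P1 → P2, P4 applies, adding P4; P6 → P5 applies, adding P5; P5 → P3, P6 applies, adding P3. So (P2, P7)⁺ = {P1, P2, P3, P4, P5, P6, P7}.
This closure contains every attribute of U1, so U1 ∩ U2 → U1. The join is lossless.

Yes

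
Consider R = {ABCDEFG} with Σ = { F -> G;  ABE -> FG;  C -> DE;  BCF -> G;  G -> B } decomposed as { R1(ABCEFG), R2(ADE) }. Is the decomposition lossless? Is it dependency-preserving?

lossy and not dependency-preserving

Lossless test: (AE)⁺ = {AE}, which is a superkey of neither fragment — lossy.
Dependency preservation: the restricted closure of {C} across the fragments never reaches {DE}, so C → DE cannot be enforced without a join — not preserved.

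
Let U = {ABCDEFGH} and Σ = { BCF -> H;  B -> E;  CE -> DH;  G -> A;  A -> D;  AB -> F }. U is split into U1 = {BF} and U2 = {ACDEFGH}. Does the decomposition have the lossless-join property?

No

Common attributes: U1 ∩ U2 = {F}.
No dependency enlarges {F}, so (F)⁺ = {F}.
The closure contains neither all of U1 = {BF} nor all of U2 = {ACDEFGH}, so the common attributes are not a superkey of either fragment. The join is lossy.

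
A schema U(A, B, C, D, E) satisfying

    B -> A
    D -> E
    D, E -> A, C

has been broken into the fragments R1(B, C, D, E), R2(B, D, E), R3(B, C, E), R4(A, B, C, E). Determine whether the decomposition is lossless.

Yes

Chase test. Columns are A, B, C, D, E; row i has aⱼ where attribute j ∈ Ri, else bᵢⱼ.
Initial tableau (one row per fragment):
  row 1: b11 a2 a3 a4 a5
  row 2: b21 a2 b23 a4 a5
  row 3: b31 a2 a3 b34 a5
  row 4: a1 a2 a3 b44 a5
Rows 1 and 2 agree on B; apply B→A and equate their A entries.
Rows 1 and 3 agree on B; apply B→A and equate their A entries.
Rows 1 and 4 agree on B; apply B→A and equate their A entries.
Rows 1 and 2 agree on D, E; apply D, E→A, C and equate their A, C entries.
Row 1 is now all distinguished symbols — the join is lossless.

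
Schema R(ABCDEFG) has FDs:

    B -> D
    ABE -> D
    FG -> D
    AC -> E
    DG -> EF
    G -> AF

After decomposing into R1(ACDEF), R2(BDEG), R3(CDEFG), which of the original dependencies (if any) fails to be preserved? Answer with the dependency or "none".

G -> AF

Check G → AF: no single fragment contains all of {AFG}, and the restricted closure of {G} across the fragments never reaches {AF}.
B → D is preserved.
ABE → D is preserved.
FG → D is preserved.
AC → E is preserved.
DG → EF is preserved.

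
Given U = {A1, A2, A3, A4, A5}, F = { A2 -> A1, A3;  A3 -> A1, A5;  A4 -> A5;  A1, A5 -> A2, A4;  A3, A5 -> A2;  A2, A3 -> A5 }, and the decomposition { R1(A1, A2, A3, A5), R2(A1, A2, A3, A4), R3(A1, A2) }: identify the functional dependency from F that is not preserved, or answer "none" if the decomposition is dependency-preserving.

Check A4 → A5: no single fragment contains all of {A4, A5}, and the restricted closure of {A4} across the fragments never reaches {A5}.
A2 → A1, A3 is preserved.
A3 → A1, A5 is preserved.
A1, A5 → A2, A4 is preserved.
A3, A5 → A2 is preserved.
A2, A3 → A5 is preserved.

A4 -> A5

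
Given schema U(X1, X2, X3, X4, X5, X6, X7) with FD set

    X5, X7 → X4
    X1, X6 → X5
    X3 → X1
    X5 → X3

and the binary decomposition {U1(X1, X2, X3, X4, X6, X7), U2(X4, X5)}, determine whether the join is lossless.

No

Common attributes: U1 ∩ U2 = {X4}.
No dependency enlarges {X4}, so (X4)⁺ = {X4}.
The closure contains neither all of U1 = {X1, X2, X3, X4, X6, X7} nor all of U2 = {X4, X5}, so the common attributes are not a superkey of either fragment. The join is lossy.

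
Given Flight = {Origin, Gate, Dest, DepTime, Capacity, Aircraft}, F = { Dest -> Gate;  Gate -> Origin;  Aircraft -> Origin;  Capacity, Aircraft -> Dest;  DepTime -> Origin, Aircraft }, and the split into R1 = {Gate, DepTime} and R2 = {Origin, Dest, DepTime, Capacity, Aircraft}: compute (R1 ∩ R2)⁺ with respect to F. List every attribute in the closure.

Origin, DepTime, Aircraft

R1 ∩ R2 = {DepTime}.
DepTime → Origin, Aircraft applies, adding Origin, Aircraft
Closure: {Origin, DepTime, Aircraft}.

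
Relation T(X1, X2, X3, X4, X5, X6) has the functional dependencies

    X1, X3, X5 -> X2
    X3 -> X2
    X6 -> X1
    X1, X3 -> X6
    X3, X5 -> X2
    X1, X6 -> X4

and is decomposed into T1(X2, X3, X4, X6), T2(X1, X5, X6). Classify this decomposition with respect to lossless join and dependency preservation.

lossy and not dependency-preserving

Lossless test: (X6)⁺ = {X1, X4, X6}, which is a superkey of neither fragment — lossy.
Dependency preservation: the restricted closure of {X1, X3} across the fragments never reaches {X6}, so X1, X3 → X6 cannot be enforced without a join — not preserved.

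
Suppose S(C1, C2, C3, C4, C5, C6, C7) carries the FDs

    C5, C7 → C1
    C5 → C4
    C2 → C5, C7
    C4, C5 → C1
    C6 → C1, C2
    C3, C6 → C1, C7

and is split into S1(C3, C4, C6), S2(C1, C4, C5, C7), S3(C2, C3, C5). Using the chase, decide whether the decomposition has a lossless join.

Chase test. Columns are C1, C2, C3, C4, C5, C6, C7; row i has aⱼ where attribute j ∈ Si, else bᵢⱼ.
Initial tableau (one row per fragment):
  row 1: b11 b12 a3 a4 b15 a6 b17
  row 2: a1 b22 b23 a4 a5 b26 a7
  row 3: b31 a2 a3 b34 a5 b36 b37
Rows 2 and 3 agree on C5; apply C5→C4 and equate their C4 entries.
Rows 2 and 3 agree on C4, C5; apply C4, C5→C1 and equate their C1 entries.
No row becomes fully distinguished — the join is lossy.

No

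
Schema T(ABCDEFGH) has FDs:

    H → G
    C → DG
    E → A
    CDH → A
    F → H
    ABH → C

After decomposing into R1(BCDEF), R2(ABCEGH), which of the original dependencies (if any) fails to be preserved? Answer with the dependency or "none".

Check F → H: no single fragment contains all of {FH}, and the restricted closure of {F} across the fragments never reaches {H}.
H → G is preserved.
C → DG is preserved.
E → A is preserved.
CDH → A is preserved.
ABH → C is preserved.

F → H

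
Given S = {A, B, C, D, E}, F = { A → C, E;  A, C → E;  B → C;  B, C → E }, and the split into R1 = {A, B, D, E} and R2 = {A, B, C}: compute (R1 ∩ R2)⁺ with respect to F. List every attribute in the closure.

R1 ∩ R2 = {A, B}.
A → C, E applies, adding C, E
Closure: {A, B, C, E}.

A, B, C, E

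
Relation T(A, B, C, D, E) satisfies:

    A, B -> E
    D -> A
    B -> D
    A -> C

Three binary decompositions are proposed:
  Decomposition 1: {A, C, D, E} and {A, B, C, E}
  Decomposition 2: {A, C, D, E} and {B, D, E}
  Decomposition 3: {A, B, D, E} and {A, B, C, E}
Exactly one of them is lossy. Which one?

Decomposition 1: common = {A, C, E}, closure = {A, C, E} → lossy.
Decomposition 2: common = {D, E}, closure = {A, C, D, E} → lossless.
Decomposition 3: common = {A, B, E}, closure = {A, B, C, D, E} → lossless.

Decomposition 1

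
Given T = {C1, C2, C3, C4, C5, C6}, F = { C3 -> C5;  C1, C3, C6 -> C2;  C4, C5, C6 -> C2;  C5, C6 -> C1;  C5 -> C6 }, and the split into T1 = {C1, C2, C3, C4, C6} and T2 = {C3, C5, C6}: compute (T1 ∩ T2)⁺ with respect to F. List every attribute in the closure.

T1 ∩ T2 = {C3, C6}.
C3 → C5 applies, adding C5
C5, C6 → C1 applies, adding C1
C1, C3, C6 → C2 applies, adding C2
Closure: {C1, C2, C3, C5, C6}.

C1, C2, C3, C5, C6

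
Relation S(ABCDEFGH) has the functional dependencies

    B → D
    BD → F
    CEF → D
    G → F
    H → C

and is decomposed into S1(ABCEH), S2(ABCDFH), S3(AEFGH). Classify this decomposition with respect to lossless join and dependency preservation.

lossy and not dependency-preserving

Lossless test (chase): Rows 1 and 2 agree on B; apply B→D and equate their D entries. Rows 1 and 2 agree on BD; apply BD→F and equate their F entries. Rows 1 and 3 agree on H; apply H→C and equate their C entries. Rows 1 and 3 agree on CEF; apply CEF→D and equate their D entries. No row becomes fully distinguished — the join is lossy.
Dependency preservation: the restricted closure of {CEF} across the fragments never reaches {D}, so CEF → D cannot be enforced without a join — not preserved.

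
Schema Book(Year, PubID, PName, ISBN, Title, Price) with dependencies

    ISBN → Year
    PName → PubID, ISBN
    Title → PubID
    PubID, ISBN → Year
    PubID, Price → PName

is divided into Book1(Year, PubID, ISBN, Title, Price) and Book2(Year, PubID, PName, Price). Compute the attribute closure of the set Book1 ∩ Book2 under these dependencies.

Book1 ∩ Book2 = {Year, PubID, Price}.
PubID, Price → PName applies, adding PName
PName → PubID, ISBN applies, adding ISBN
Closure: {Year, PubID, PName, ISBN, Price}.

Year, PubID, PName, ISBN, Price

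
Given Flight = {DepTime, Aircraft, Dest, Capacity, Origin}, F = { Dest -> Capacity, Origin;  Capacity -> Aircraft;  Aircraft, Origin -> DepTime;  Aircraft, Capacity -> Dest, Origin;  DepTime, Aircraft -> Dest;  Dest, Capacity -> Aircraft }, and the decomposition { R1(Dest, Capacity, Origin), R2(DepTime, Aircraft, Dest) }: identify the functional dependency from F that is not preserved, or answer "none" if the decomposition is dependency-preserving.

Check Aircraft, Origin → DepTime: no single fragment contains all of {DepTime, Aircraft, Origin}, and the restricted closure of {Aircraft, Origin} across the fragments never reaches {DepTime}.
Dest → Capacity, Origin is preserved.
Capacity → Aircraft is preserved.
Aircraft, Capacity → Dest, Origin is preserved.
DepTime, Aircraft → Dest is preserved.
Dest, Capacity → Aircraft is preserved.

Aircraft, Origin -> DepTime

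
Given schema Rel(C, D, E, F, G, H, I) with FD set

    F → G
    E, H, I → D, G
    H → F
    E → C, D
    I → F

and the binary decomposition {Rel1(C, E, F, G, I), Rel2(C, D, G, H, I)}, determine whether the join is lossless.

Common attributes: Rel1 ∩ Rel2 = {C, G, I}.
Closure of {C, G, I}: I → F applies, adding F. So (C, G, I)⁺ = {C, F, G, I}.
The closure contains neither all of Rel1 = {C, E, F, G, I} nor all of Rel2 = {C, D, G, H, I}, so the common attributes are not a superkey of either fragment. The join is lossy.

No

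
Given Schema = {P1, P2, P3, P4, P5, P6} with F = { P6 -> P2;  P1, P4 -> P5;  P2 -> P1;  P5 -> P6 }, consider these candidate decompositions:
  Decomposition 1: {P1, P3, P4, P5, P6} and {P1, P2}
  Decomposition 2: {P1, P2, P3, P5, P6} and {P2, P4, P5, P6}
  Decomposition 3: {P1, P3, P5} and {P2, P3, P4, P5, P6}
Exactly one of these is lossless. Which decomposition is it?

Decomposition 1: common = {P1}, closure = {P1} → lossy.
Decomposition 2: common = {P2, P5, P6}, closure = {P1, P2, P5, P6} → lossy.
Decomposition 3: common = {P3, P5}, closure = {P1, P2, P3, P5, P6} → lossless.

Decomposition 3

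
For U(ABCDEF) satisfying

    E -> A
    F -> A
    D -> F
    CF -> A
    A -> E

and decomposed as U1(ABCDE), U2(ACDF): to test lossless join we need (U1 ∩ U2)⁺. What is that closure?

U1 ∩ U2 = {ACD}.
D → F applies, adding F
A → E applies, adding E
Closure: {ACDEF}.

ACDEF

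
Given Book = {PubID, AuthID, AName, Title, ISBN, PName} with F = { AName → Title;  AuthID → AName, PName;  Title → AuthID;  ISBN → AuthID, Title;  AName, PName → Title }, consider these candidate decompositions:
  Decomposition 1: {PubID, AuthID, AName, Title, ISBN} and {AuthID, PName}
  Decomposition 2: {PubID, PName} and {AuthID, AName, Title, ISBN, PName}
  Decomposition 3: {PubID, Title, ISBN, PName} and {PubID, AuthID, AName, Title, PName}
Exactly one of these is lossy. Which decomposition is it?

Decomposition 1: common = {AuthID}, closure = {AuthID, AName, Title, PName} → lossless.
Decomposition 2: common = {PName}, closure = {PName} → lossy.
Decomposition 3: common = {PubID, Title, PName}, closure = {PubID, AuthID, AName, Title, PName} → lossless.

Decomposition 2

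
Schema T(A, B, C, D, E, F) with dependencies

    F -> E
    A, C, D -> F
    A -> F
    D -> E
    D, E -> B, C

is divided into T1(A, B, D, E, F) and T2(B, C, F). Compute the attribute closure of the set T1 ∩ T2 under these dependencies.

T1 ∩ T2 = {B, F}.
F → E applies, adding E
Closure: {B, E, F}.

B, E, F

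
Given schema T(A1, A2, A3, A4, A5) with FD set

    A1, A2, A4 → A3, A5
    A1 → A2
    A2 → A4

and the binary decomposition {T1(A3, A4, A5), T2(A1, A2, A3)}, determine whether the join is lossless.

No

Common attributes: T1 ∩ T2 = {A3}.
No dependency enlarges {A3}, so (A3)⁺ = {A3}.
The closure contains neither all of T1 = {A3, A4, A5} nor all of T2 = {A1, A2, A3}, so the common attributes are not a superkey of either fragment. The join is lossy.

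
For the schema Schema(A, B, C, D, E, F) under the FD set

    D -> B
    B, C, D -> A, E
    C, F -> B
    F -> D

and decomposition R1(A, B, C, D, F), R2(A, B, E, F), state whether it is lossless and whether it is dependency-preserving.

lossy and not dependency-preserving

Lossless test: (A, B, F)⁺ = {A, B, D, F}, which is a superkey of neither fragment — lossy.
Dependency preservation: the restricted closure of {B, C, D} across the fragments never reaches {A, E}, so B, C, D → A, E cannot be enforced without a join — not preserved.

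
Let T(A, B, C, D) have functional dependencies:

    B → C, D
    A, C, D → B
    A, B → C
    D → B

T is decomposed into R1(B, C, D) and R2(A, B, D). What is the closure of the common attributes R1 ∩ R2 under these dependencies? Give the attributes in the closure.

R1 ∩ R2 = {B, D}.
B → C, D applies, adding C
Closure: {B, C, D}.

B, C, D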